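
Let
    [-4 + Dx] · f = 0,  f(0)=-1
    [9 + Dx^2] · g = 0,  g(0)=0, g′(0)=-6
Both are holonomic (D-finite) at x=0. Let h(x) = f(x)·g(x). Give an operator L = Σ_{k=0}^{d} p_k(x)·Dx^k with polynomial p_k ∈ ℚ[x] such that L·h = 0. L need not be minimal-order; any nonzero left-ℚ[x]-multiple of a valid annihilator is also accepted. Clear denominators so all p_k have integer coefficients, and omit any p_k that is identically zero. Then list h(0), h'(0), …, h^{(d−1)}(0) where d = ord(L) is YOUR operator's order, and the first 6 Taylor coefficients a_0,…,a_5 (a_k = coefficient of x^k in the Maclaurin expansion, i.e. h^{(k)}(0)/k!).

f: a_k = -1, -4, -8, -32/3, -32/3, -128/15, …
g: a_k = 0, -6, 0, 9, 0, -81/20, …
f·g: L₀ = L_f ⊗_s L_g, ord ≤ 1·2.
L = 25 - 8·Dx + Dx^2  (order 2).
h: a_k = 0, 6, 24, 39, 28, -79/20, …
ICs: h(0) = 0, h′(0) = 6.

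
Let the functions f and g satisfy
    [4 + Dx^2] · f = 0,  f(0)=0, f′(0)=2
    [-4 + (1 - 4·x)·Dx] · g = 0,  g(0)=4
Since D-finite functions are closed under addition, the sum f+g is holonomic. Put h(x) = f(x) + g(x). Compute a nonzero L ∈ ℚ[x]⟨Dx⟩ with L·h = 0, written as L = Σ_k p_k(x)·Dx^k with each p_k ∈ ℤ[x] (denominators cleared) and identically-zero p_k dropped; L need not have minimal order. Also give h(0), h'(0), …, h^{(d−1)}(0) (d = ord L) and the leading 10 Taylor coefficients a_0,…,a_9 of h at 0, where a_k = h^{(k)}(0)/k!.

L = (-400 + 128·x - 256·x^2) + (36 - 176·x + 192·x^2 - 256·x^3)·Dx + (-100 + 32·x - 64·x^2)·Dx^2 + (9 - 44·x + 48·x^2 - 64·x^3)·Dx^3  (order 3).
h: a_k = 4, 18, 64, 764/3, 1024, 61444/15, 16384, 20643832/315, 262144, 2972712964/2835, …
ICs: h(0) = 4, h′(0) = 18, h′′(0) = 128.

f: a_k = 0, 2, 0, -4/3, 0, 4/15, 0, -8/315, 0, 4/2835, …
g: a_k = 4, 16, 64, 256, 1024, 4096, 16384, 65536, 262144, 1048576, …
L₀ := lclm(L_f,L_g); ord L₀ ≤ 2+1.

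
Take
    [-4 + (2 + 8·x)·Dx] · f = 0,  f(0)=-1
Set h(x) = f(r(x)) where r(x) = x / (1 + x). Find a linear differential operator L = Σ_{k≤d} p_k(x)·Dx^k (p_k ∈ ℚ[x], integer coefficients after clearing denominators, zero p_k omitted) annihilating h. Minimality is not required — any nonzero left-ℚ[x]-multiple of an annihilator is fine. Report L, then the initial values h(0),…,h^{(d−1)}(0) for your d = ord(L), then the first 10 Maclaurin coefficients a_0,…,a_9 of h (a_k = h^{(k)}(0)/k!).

L = -2 + (1 + 6·x + 5·x^2)·Dx  (order 1).
h: a_k = -1, -2, 4, -10, 30, -102, 376, -1462, 5900, -24470, …
ICs: h(0) = -1.

f: a_k = -1, -2, 2, -4, 10, -28, 84, -264, 858, -2860, …
Substitute x→r, Dx→(1/r')Dx; clear ⇒ L₀.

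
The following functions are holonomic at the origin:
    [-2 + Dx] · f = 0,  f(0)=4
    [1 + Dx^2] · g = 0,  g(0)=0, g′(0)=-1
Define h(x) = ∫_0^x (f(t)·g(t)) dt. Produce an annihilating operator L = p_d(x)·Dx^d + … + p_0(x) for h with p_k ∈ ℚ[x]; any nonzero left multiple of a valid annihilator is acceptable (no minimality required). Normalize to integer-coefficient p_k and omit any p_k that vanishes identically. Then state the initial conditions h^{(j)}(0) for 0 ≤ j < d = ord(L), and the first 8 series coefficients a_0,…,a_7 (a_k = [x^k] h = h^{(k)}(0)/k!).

f: a_k = 4, 8, 8, 16/3, 8/3, 16/15, 16/45, 32/315, …
g: a_k = 0, -1, 0, 1/6, 0, -1/120, 0, 1/5040, …
f·g: L₀ = L_f ⊗_s L_g, ord ≤ 1·2.
h=∫₀ˣh₀: take L = L₀·Dx.
L = 5·Dx - 4·Dx^2 + Dx^3  (order 3).
h: a_k = 0, 0, -2, -8/3, -11/6, -4/5, -41/180, -11/315, …
ICs: h(0) = 0, h′(0) = 0, h′′(0) = -4.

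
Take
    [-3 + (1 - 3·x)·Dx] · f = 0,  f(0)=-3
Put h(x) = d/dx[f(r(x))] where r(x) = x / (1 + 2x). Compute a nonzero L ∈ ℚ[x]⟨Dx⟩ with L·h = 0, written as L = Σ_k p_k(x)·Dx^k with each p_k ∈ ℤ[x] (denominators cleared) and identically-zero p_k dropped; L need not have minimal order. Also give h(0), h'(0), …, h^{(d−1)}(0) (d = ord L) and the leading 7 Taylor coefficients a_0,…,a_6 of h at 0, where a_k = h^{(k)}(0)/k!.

L = 4 + (-2 + 2·x)·Dx  (order 1).
h: a_k = -9, -18, -27, -36, -45, -54, -63, …
ICs: h(0) = -9.

f: a_k = -3, -9, -27, -81, -243, -729, -2187, …
L₀ from L_f via x↦r, Dx↦r'^{-1}Dx.
h₀' ⇒ L via d/dx closure of L₀.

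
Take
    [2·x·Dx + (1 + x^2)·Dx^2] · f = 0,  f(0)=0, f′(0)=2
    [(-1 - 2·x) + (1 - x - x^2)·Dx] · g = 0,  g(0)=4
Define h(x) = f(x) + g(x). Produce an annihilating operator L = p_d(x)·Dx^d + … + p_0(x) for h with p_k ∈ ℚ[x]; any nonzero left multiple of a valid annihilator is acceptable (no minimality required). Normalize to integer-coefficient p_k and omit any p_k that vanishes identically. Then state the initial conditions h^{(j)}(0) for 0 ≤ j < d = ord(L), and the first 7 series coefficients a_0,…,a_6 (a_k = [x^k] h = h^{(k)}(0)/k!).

f: a_k = 0, 2, 0, -2/3, 0, 2/5, 0, …
g: a_k = 4, 4, 8, 12, 20, 32, 52, …
L₀ := lclm(L_f,L_g); ord L₀ ≤ 2+1.
L = (4 - 16·x - 64·x^2 - 72·x^3 - 66·x^4 - 6·x^6)·Dx + (-10 - 24·x - 28·x^2 - 60·x^3 - 65·x^4 - 50·x^5 - 3·x^6 - 6·x^7)·Dx^2 + (2 + 2·x + 2·x^2 - 8·x^3 - 5·x^4 - 11·x^5 - 6·x^6 - x^7 - x^8)·Dx^3  (order 3).
h: a_k = 4, 6, 8, 34/3, 20, 162/5, 52, …
ICs: h(0) = 4, h′(0) = 6, h′′(0) = 16.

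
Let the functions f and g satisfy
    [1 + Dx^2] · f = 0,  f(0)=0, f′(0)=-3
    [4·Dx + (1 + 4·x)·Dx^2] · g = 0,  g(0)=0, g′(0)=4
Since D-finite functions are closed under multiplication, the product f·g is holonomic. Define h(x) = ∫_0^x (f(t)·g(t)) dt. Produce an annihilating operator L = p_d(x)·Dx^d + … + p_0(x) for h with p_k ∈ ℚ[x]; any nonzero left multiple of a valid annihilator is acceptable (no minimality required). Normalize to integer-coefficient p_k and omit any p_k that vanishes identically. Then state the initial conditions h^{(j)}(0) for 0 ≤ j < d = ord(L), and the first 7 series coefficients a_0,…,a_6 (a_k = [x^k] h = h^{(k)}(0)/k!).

f: a_k = 0, -3, 0, 1/2, 0, -1/40, 0, …
g: a_k = 0, 4, -8, 64/3, -64, 1024/5, -2048/3, …
Product ⇒ symmetric product L₀, ord ≤ 4.
h=∫h₀ ⇒ L = L₀·Dx.
L = (-147 - 144·x - 224·x^2 + 256·x^3 + 256·x^4)·Dx + (-56 - 160·x + 384·x^2 + 512·x^3)·Dx^2 + (-150 - 160·x - 192·x^2 + 512·x^3 + 512·x^4)·Dx^3 + (-56 - 160·x + 384·x^2 + 512·x^3)·Dx^4 + (-3 - 16·x + 32·x^2 + 256·x^3 + 256·x^4)·Dx^5  (order 5).
h: a_k = 0, 0, 0, -4, 6, -62/5, 94/3, …
ICs: h(0) = 0, h′(0) = 0, h′′(0) = 0, h′′′(0) = -24, h′′′′(0) = 144.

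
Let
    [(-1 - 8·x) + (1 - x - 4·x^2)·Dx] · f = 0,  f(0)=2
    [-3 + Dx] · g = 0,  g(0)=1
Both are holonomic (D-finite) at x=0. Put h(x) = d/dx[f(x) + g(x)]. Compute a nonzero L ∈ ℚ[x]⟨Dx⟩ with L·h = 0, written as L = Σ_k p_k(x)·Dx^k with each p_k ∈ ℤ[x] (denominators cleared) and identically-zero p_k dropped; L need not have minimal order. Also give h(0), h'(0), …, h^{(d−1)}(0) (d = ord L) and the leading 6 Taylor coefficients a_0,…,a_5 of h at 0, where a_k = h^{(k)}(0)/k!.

f: a_k = 2, 2, 10, 18, 58, 130, …
g: a_k = 1, 3, 9/2, 9/2, 27/8, 81/40, …
L₀ := lclm(L_f,L_g); ord L₀ ≤ 1+1.
Derive L from L₀ (diff closure).
L = (72 + 1314·x + 1440·x^2 + 6336·x^3 + 3456·x^4) + (-45 - 426·x - 783·x^2 - 1968·x^3 + 720·x^4 + 1152·x^5)·Dx + (7 - 4·x + 101·x^2 - 48·x^3 - 624·x^4 - 384·x^5)·Dx^2  (order 2).
h: a_k = 5, 29, 135/2, 491/2, 5281/8, 87123/40, …
ICs: h(0) = 5, h′(0) = 29.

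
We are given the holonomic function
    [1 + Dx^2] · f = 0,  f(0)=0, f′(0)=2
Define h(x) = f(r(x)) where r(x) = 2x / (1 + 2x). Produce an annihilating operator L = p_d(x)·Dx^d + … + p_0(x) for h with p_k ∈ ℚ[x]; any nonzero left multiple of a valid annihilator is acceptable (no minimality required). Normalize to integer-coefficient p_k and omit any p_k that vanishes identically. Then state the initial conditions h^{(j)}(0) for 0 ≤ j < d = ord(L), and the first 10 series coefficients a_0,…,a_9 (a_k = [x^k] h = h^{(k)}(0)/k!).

f: a_k = 0, 2, 0, -1/3, 0, 1/60, 0, -1/2520, 0, 1/181440, …
f∘r: x↦r, Dx↦Dx/r' in L_f ⇒ L₀.
L = 4 + (4 + 24·x + 48·x^2 + 32·x^3)·Dx + (1 + 8·x + 24·x^2 + 32·x^3 + 16·x^4)·Dx^2  (order 2).
h: a_k = 0, 4, -8, 40/3, -16, 8/15, 80, -110896/315, 50912/45, -1793432/567, …
ICs: h(0) = 0, h′(0) = 4.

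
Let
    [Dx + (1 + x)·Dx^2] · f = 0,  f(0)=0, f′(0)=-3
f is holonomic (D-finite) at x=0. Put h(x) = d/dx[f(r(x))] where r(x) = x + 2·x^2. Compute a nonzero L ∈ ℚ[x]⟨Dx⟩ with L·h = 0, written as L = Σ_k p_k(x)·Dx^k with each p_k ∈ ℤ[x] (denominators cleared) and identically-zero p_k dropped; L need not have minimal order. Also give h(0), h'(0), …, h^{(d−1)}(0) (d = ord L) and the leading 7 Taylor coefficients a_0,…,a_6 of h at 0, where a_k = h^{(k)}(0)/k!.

f: a_k = 0, -3, 3/2, -1, 3/4, -3/5, 1/2, …
f∘r: x↦r, Dx↦Dx/r' in L_f ⇒ L₀.
Derive L from L₀ (diff closure).
L = (-3 + 4·x + 8·x^2) + (1 + 5·x + 6·x^2 + 8·x^3)·Dx  (order 1).
h: a_k = -3, -9, 15, 3, -33, 27, 39, …
ICs: h(0) = -3.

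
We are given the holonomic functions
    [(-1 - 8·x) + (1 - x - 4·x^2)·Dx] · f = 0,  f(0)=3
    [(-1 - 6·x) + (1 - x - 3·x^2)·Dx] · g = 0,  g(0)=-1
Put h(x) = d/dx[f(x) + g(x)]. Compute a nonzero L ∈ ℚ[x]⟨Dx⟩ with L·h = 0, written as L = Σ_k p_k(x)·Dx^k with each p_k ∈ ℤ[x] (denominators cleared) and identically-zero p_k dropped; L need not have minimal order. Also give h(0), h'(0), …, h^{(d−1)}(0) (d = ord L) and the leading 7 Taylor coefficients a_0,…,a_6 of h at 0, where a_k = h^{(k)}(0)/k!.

f: a_k = 3, 3, 15, 27, 87, 195, 543, …
g: a_k = -1, -1, -4, -7, -19, -40, -97, …
Sum ⇒ L₀ = lclm(L_f,L_g) in ℚ(x)⟨Dx⟩.
h=h₀': d/dx-closure on L₀ ⇒ L.
L = (-6 - 456·x - 720·x^2 - 2904·x^3 - 6834·x^4 - 15264·x^5 + 5184·x^6) + (6 + 78·x + 246·x^2 + 216·x^3 + 645·x^4 - 6690·x^5 - 8352·x^6 + 3456·x^7)·Dx + (-1 + 2·x - 15·x^2 - 54·x^3 + 328·x^4 + 315·x^5 - 1091·x^6 - 816·x^7 + 432·x^8)·Dx^2  (order 2).
h: a_k = 2, 22, 60, 272, 775, 2676, 7742, …
ICs: h(0) = 2, h′(0) = 22.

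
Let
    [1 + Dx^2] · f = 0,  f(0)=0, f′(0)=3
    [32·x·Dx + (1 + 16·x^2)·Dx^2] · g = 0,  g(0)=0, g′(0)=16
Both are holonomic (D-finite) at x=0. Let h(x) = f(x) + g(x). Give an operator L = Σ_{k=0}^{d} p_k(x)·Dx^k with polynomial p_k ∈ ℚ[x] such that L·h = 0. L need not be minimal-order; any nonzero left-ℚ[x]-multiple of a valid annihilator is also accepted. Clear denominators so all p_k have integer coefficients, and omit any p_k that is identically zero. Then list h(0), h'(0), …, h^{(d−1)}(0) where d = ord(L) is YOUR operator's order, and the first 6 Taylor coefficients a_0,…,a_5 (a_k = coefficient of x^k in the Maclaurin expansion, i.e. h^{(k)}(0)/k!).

L = (-6112·x + 99328·x^3 + 8192·x^5)·Dx + (-31 + 1072·x^2 + 25344·x^4 + 4096·x^6)·Dx^2 + (-6112·x + 99328·x^3 + 8192·x^5)·Dx^3 + (-31 + 1072·x^2 + 25344·x^4 + 4096·x^6)·Dx^4  (order 4).
h: a_k = 0, 19, 0, -515/6, 0, 32769/40, …
ICs: h(0) = 0, h′(0) = 19, h′′(0) = 0, h′′′(0) = -515.

f: a_k = 0, 3, 0, -1/2, 0, 1/40, …
g: a_k = 0, 16, 0, -256/3, 0, 4096/5, …
L₀ := lclm(L_f,L_g); ord L₀ ≤ 2+2.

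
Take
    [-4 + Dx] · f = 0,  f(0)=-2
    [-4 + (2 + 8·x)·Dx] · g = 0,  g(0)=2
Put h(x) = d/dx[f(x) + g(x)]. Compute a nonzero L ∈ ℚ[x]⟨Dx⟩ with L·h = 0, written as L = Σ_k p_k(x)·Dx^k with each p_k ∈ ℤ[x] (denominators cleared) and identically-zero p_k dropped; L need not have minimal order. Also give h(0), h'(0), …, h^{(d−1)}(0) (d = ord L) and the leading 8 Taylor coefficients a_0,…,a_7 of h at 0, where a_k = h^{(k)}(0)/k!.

f: a_k = -2, -8, -16, -64/3, -64/3, -256/15, -512/45, -2048/315, …
g: a_k = 2, 4, -4, 8, -20, 56, -168, 528, …
h₀=f+g: left-lcm gives L₀, ord ≤ 2.
Differentiate: ansatz ord ≤ ord L₀ ⇒ L.
L = (-40 - 64·x) + (-2 - 64·x - 128·x^2)·Dx + (3 + 20·x + 32·x^2)·Dx^2  (order 2).
h: a_k = -4, -40, -40, -496/3, 584/3, -16144/15, 164272/45, -4332512/315, …
ICs: h(0) = -4, h′(0) = -40.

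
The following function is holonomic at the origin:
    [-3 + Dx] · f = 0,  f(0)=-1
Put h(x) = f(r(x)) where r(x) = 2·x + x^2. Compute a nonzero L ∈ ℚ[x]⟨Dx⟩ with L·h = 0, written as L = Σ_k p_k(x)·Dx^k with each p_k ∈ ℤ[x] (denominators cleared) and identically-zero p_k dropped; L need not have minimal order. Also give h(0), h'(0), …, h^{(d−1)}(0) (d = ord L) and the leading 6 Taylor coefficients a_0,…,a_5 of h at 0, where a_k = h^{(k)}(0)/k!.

L = (-6 - 6·x) + Dx  (order 1).
h: a_k = -1, -6, -21, -54, -225/2, -999/5, …
ICs: h(0) = -1.

f: a_k = -1, -3, -9/2, -9/2, -27/8, -81/40, …
Change of var in L_f (x↦r) gives L₀.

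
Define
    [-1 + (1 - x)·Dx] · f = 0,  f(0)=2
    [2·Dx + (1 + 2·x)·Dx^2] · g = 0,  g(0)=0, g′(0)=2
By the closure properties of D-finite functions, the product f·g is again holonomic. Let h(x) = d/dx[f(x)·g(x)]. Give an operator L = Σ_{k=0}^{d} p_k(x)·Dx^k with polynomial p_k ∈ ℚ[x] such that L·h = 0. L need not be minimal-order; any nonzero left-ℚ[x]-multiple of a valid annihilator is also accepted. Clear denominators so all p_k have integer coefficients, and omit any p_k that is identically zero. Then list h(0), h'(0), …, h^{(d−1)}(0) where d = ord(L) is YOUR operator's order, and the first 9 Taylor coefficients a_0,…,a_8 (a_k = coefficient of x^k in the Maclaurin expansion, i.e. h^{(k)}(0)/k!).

f: a_k = 2, 2, 2, 2, 2, 2, 2, 2, 2, …
g: a_k = 0, 2, -2, 8/3, -4, 32/5, -32/3, 128/7, -32, …
Sym-product of L_f,L_g gives L₀ (≤ ord 2).
h₀' ⇒ L via d/dx closure of L₀.
L = 8 + (-1 + 10·x)·Dx + (-1 - x + 2·x^2)·Dx^2  (order 2).
h: a_k = 4, 0, 16, -32/3, 152/3, -336/5, 888/5, -10816/35, 23672/35, …
ICs: h(0) = 4, h′(0) = 0.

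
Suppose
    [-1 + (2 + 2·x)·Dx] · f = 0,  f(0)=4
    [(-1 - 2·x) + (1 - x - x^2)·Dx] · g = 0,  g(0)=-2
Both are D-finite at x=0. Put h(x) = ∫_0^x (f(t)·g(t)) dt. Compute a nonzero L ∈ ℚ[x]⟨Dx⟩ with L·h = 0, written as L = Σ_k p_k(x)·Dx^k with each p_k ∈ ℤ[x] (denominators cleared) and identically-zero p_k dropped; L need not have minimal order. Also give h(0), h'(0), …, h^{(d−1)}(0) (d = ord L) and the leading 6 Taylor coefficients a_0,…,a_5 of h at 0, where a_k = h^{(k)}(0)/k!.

L = (3 + 5·x + 3·x^2)·Dx + (-2 + 4·x^2 + 2·x^3)·Dx^2  (order 2).
h: a_k = 0, -8, -6, -19/3, -63/8, -803/80, …
ICs: h(0) = 0, h′(0) = -8.

f: a_k = 4, 2, -1/2, 1/4, -5/32, 7/64, …
g: a_k = -2, -2, -4, -6, -10, -16, …
Sym-product of L_f,L_g gives L₀ (≤ ord 1).
∫: right-multiply L₀ by Dx.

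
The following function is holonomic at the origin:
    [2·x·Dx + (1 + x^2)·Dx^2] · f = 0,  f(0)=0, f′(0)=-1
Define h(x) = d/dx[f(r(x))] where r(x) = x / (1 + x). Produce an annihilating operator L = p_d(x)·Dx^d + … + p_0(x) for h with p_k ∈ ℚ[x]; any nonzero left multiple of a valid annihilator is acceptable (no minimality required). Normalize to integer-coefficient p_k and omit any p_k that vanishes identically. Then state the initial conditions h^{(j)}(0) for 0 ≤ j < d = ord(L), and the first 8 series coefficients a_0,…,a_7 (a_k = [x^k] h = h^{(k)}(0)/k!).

L = (2 + 4·x) + (1 + 2·x + 2·x^2)·Dx  (order 1).
h: a_k = -1, 2, -2, 0, 4, -8, 8, 0, …
ICs: h(0) = -1.

f: a_k = 0, -1, 0, 1/3, 0, -1/5, 0, 1/7, …
h₀=f(r): pull back L_f along r ⇒ L₀.
h₀' ⇒ L via d/dx closure of L₀.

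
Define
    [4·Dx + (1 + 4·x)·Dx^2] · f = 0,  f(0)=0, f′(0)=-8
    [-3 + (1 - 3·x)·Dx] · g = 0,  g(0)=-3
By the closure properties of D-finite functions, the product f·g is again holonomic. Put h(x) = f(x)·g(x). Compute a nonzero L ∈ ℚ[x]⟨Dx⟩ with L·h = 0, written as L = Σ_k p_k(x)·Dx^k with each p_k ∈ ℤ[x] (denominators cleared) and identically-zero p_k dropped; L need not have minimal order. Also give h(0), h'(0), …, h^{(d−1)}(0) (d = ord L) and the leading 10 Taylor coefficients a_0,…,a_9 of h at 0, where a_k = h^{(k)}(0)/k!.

f: a_k = 0, -8, 16, -128/3, 128, -2048/5, 4096/3, -32768/7, 16384, -524288/9, …
g: a_k = -3, -9, -27, -81, -243, -729, -2187, -6561, -19683, -59049, …
L₀ := L_f ⊗_s L_g (sym. prod.), ord ≤ 2.
L = 12 + (2 + 36·x)·Dx + (-1 - x + 12·x^2)·Dx^2  (order 2).
h: a_k = 0, 24, 24, 200, 216, 9384/5, 7672/5, 652632/35, 237576/35, 20488264/105, …
ICs: h(0) = 0, h′(0) = 24.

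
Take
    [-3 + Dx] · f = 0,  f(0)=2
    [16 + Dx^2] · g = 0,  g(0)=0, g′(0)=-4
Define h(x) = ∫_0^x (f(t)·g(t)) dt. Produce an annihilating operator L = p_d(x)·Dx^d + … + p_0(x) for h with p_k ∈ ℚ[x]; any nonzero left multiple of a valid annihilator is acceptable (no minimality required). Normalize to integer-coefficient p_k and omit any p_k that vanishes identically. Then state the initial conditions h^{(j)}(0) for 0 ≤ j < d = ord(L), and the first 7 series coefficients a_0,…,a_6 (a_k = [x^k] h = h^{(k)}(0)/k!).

L = 25·Dx - 6·Dx^2 + Dx^3  (order 3).
h: a_k = 0, 0, -4, -8, -11/3, 28/5, 779/90, …
ICs: h(0) = 0, h′(0) = 0, h′′(0) = -8.

f: a_k = 2, 6, 9, 9, 27/4, 81/20, 81/40, …
g: a_k = 0, -4, 0, 32/3, 0, -128/15, 0, …
h₀=f·g: eliminate ⇒ L₀, order ≤ 1·2.
h=∫h₀ ⇒ L = L₀·Dx.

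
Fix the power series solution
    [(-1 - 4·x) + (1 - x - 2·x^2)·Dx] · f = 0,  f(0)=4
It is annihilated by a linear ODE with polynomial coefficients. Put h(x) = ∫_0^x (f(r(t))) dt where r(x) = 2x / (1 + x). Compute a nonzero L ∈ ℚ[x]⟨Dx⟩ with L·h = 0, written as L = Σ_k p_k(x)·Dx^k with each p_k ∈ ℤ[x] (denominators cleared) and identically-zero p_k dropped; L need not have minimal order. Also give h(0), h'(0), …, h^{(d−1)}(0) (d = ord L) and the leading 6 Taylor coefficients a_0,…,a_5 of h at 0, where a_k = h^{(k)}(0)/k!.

f: a_k = 4, 4, 12, 20, 44, 84, …
Change of var in L_f (x↦r) gives L₀.
∫: right-multiply L₀ by Dx.
L = (2 + 18·x)·Dx + (-1 - x + 9·x^2 + 9·x^3)·Dx^2  (order 2).
h: a_k = 0, 4, 4, 40/3, 18, 72, …
ICs: h(0) = 0, h′(0) = 4.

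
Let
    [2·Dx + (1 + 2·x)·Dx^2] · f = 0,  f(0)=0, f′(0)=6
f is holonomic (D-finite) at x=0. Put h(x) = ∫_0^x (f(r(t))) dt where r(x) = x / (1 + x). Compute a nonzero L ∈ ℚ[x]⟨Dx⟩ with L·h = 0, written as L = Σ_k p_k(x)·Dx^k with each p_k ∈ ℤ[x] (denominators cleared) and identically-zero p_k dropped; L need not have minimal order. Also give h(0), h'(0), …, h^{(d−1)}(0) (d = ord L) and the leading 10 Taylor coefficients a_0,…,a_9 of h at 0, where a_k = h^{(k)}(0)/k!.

L = (4 + 6·x)·Dx^2 + (1 + 4·x + 3·x^2)·Dx^3  (order 3).
h: a_k = 0, 0, 3, -4, 13/2, -12, 121/5, -52, 3279/28, -820/3, …
ICs: h(0) = 0, h′(0) = 0, h′′(0) = 6.

f: a_k = 0, 6, -6, 8, -12, 96/5, -32, 384/7, -96, 512/3, …
Substitute x→r, Dx→(1/r')Dx; clear ⇒ L₀.
h=∫h₀ ⇒ L = L₀·Dx.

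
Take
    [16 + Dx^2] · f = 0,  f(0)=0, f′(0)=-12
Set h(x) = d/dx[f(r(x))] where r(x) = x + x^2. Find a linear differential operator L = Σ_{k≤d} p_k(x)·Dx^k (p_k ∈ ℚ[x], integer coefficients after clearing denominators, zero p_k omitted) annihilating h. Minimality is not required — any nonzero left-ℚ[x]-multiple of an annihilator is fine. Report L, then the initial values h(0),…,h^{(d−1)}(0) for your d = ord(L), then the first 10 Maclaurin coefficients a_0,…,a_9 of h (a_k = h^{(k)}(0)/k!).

f: a_k = 0, -12, 0, 32, 0, -128/5, 0, 1024/105, 0, -2048/945, …
h₀=f(r): pull back L_f along r ⇒ L₀.
h=h₀': d/dx-closure on L₀ ⇒ L.
L = (28 + 128·x + 384·x^2 + 512·x^3 + 256·x^4) + (-6 - 12·x)·Dx + (1 + 4·x + 4·x^2)·Dx^2  (order 2).
h: a_k = -12, -24, 96, 384, 352, -576, -25856/15, -22528/15, 70528/105, 20736/7, …
ICs: h(0) = -12, h′(0) = -24.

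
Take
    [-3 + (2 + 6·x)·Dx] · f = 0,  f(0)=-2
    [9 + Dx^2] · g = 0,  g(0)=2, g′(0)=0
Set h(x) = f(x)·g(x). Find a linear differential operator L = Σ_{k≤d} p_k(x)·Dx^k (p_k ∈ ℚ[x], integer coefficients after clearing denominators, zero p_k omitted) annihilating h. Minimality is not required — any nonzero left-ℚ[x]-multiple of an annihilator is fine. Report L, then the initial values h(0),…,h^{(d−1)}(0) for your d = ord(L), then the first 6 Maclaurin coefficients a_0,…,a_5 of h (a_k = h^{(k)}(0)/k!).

f: a_k = -2, -3, 9/4, -27/8, 405/64, -1701/128, …
g: a_k = 2, 0, -9, 0, 27/4, 0, …
f·g: L₀ = L_f ⊗_s L_g, ord ≤ 1·2.
L = (63 + 216·x + 324·x^2) + (-12 - 36·x)·Dx + (4 + 24·x + 36·x^2)·Dx^2  (order 2).
h: a_k = -4, -6, 45/2, 81/4, -675/32, -1053/64, …
ICs: h(0) = -4, h′(0) = -6.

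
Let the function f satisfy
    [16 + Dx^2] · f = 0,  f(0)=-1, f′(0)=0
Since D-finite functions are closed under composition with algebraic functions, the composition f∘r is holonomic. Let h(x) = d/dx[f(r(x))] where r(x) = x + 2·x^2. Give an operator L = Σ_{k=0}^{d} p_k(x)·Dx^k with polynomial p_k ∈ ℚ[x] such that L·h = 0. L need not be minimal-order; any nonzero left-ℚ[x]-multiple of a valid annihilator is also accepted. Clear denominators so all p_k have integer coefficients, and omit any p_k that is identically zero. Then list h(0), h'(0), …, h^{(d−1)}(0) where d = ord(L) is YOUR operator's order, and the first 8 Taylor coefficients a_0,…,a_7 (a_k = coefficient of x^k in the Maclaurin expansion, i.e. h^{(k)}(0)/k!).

L = (64 + 256·x + 1536·x^2 + 4096·x^3 + 4096·x^4) + (-12 - 48·x)·Dx + (1 + 8·x + 16·x^2)·Dx^2  (order 2).
h: a_k = 0, 16, 96, 256/3, -1280/3, -22528/15, -28672/15, 425984/315, …
ICs: h(0) = 0, h′(0) = 16.

f: a_k = -1, 0, 8, 0, -32/3, 0, 256/45, 0, …
L₀ from L_f via x↦r, Dx↦r'^{-1}Dx.
Differentiate: ansatz ord ≤ ord L₀ ⇒ L.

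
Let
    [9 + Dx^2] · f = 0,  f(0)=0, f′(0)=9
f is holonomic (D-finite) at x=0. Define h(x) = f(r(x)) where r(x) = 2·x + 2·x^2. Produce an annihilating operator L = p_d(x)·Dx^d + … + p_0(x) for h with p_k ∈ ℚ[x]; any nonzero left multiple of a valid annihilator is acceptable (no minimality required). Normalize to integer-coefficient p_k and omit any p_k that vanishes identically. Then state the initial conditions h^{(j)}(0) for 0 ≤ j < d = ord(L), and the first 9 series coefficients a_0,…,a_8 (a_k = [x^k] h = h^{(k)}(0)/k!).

L = (36 + 216·x + 432·x^2 + 288·x^3) - 2·Dx + (1 + 2·x)·Dx^2  (order 2).
h: a_k = 0, 18, 18, -108, -324, -648/5, 864, 62208/35, 3888/5, …
ICs: h(0) = 0, h′(0) = 18.

f: a_k = 0, 9, 0, -27/2, 0, 243/40, 0, -729/560, 0, …
Change of var in L_f (x↦r) gives L₀.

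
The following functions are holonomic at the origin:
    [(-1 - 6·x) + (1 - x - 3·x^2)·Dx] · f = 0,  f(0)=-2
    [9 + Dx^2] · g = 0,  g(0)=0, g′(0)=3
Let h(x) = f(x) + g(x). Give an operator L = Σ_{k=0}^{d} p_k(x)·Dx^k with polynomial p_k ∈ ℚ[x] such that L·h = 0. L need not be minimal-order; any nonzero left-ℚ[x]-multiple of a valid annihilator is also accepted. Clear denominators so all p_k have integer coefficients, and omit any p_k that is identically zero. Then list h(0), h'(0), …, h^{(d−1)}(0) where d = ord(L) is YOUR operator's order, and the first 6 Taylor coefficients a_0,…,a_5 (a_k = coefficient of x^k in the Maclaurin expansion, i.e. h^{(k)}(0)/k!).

f: a_k = -2, -2, -8, -14, -38, -80, …
g: a_k = 0, 3, 0, -9/2, 0, 81/40, …
Sum ⇒ L₀ = lclm(L_f,L_g) in ℚ(x)⟨Dx⟩.
L = (459 + 2916·x + 1539·x^2 + 3888·x^3 + 3645·x^4 + 4374·x^5) + (-153 + 153·x + 378·x^2 - 405·x^3 + 2187·x^5 + 2187·x^6)·Dx + (51 + 324·x + 171·x^2 + 432·x^3 + 405·x^4 + 486·x^5)·Dx^2 + (-17 + 17·x + 42·x^2 - 45·x^3 + 243·x^5 + 243·x^6)·Dx^3  (order 3).
h: a_k = -2, 1, -8, -37/2, -38, -3119/40, …
ICs: h(0) = -2, h′(0) = 1, h′′(0) = -16.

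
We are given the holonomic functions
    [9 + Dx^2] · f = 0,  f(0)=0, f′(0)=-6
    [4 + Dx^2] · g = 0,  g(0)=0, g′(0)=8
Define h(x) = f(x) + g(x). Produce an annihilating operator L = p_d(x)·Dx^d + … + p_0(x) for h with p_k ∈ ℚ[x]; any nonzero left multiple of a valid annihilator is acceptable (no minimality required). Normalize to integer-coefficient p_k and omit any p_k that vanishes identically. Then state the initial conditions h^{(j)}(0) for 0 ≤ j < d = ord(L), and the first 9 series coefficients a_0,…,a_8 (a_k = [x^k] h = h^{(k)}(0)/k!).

f: a_k = 0, -6, 0, 9, 0, -81/20, 0, 243/280, 0, …
g: a_k = 0, 8, 0, -16/3, 0, 16/15, 0, -32/315, 0, …
L₀ := lclm(L_f,L_g); ord L₀ ≤ 2+2.
L = 36 + 13·Dx^2 + Dx^4  (order 4).
h: a_k = 0, 2, 0, 11/3, 0, -179/60, 0, 1931/2520, 0, …
ICs: h(0) = 0, h′(0) = 2, h′′(0) = 0, h′′′(0) = 22.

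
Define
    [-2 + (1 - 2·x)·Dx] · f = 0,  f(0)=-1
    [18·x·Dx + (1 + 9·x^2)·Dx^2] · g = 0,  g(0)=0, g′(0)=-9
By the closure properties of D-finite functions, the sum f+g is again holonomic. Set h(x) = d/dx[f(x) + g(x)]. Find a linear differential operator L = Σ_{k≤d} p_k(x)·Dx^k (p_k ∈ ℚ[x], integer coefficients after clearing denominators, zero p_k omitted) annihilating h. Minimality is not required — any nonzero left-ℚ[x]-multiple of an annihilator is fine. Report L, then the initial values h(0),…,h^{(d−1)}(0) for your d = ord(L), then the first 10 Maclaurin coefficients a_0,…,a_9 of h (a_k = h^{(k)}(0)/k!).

f: a_k = -1, -2, -4, -8, -16, -32, -64, -128, -256, -512, …
g: a_k = 0, -9, 0, 27, 0, -729/5, 0, 6561/7, 0, -6561, …
Weyl lclm of L_f,L_g ⇒ L₀ (ord ≤ 3).
Differentiate: ansatz ord ≤ ord L₀ ⇒ L.
L = (-36 + 288·x + 972·x^2) + (21 - 36·x + 9·x^2 + 972·x^3)·Dx + (-2 - 5·x - 45·x^3 + 162·x^4)·Dx^2  (order 2).
h: a_k = -11, -8, 57, -64, -889, -384, 5665, -2048, -63657, -10240, …
ICs: h(0) = -11, h′(0) = -8.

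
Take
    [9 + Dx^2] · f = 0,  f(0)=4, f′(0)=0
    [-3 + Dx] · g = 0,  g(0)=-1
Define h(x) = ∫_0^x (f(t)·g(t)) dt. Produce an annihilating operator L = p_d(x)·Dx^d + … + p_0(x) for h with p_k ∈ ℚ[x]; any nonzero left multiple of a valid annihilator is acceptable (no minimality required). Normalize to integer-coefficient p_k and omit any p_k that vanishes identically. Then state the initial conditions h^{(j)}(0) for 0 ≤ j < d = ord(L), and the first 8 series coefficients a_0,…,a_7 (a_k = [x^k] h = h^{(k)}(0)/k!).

f: a_k = 4, 0, -18, 0, 27/2, 0, -81/20, 0, …
g: a_k = -1, -3, -9/2, -9/2, -27/8, -81/40, -81/80, -243/560, …
Sym-product of L_f,L_g gives L₀ (≤ ord 2).
h=∫₀ˣh₀: take L = L₀·Dx.
L = 18·Dx - 6·Dx^2 + Dx^3  (order 3).
h: a_k = 0, -4, -6, 0, 9, 54/5, 27/5, 0, …
ICs: h(0) = 0, h′(0) = -4, h′′(0) = -12.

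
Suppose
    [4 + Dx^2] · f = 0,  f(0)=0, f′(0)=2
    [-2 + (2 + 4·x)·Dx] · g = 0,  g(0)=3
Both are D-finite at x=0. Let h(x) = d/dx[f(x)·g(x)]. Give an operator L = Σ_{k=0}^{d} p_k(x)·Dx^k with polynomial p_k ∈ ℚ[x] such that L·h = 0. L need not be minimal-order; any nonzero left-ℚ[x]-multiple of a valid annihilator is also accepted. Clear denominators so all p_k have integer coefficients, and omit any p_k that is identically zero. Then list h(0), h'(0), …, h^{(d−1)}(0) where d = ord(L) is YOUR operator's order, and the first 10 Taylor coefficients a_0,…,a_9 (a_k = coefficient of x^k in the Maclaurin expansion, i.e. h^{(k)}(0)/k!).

L = (53 + 288·x + 544·x^2 + 512·x^3 + 256·x^4) + (-2 - 36·x - 96·x^2 - 64·x^3)·Dx + (7 + 44·x + 108·x^2 + 128·x^3 + 64·x^4)·Dx^2  (order 2).
h: a_k = 6, 12, -21, -4, -19/4, 243/10, -983/24, 7727/105, -185275/1344, 1568353/6048, …
ICs: h(0) = 6, h′(0) = 12.

f: a_k = 0, 2, 0, -4/3, 0, 4/15, 0, -8/315, 0, 4/2835, …
g: a_k = 3, 3, -3/2, 3/2, -15/8, 21/8, -63/16, 99/16, -1287/128, 2145/128, …
Sym-product of L_f,L_g gives L₀ (≤ ord 2).
Derive L from L₀ (diff closure).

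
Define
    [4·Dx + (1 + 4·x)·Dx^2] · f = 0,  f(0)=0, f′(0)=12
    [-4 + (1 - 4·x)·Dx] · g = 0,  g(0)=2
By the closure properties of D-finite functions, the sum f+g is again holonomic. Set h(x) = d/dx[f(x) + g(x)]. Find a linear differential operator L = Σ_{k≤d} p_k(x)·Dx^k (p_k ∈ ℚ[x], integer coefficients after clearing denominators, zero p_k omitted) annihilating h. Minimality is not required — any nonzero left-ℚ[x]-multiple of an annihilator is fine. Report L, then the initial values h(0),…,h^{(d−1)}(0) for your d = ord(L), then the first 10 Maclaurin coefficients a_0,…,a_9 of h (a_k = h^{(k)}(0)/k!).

L = (-160 - 128·x) + (-16 - 256·x - 256·x^2)·Dx + (3 + 4·x - 48·x^2 - 64·x^3)·Dx^2  (order 2).
h: a_k = 20, 16, 576, 1280, 13312, 36864, 278528, 851968, 5505024, 17825792, …
ICs: h(0) = 20, h′(0) = 16.

f: a_k = 0, 12, -24, 64, -192, 3072/5, -2048, 49152/7, -24576, 262144/3, …
g: a_k = 2, 8, 32, 128, 512, 2048, 8192, 32768, 131072, 524288, …
L₀ := lclm(L_f,L_g); ord L₀ ≤ 2+1.
h=h₀': d/dx-closure on L₀ ⇒ L.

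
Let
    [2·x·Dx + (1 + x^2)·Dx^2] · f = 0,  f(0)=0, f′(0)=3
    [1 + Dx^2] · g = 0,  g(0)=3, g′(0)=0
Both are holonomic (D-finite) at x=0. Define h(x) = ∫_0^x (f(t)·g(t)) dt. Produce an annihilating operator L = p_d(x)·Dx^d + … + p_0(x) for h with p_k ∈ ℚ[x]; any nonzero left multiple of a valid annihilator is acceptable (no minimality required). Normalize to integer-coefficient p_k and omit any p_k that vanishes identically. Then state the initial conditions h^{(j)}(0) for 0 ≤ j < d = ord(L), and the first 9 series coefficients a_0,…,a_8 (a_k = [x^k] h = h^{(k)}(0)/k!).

L = (10 + 26·x^2 + 11·x^4 + 4·x^6 + x^8)·Dx + (12·x + 20·x^3 + 12·x^5 + 4·x^7)·Dx^2 + (12 + 32·x^2 + 18·x^4 + 8·x^6 + 2·x^8)·Dx^3 + (12·x + 20·x^3 + 12·x^5 + 4·x^7)·Dx^4 + (2 + 6·x^2 + 7·x^4 + 4·x^6 + x^8)·Dx^5  (order 5).
h: a_k = 0, 0, 9/2, 0, -15/8, 0, 49/80, 0, -1301/4480, …
ICs: h(0) = 0, h′(0) = 0, h′′(0) = 9, h′′′(0) = 0, h′′′′(0) = -45.

f: a_k = 0, 3, 0, -1, 0, 3/5, 0, -3/7, 0, …
g: a_k = 3, 0, -3/2, 0, 1/8, 0, -1/240, 0, 1/13440, …
h₀=f·g: eliminate ⇒ L₀, order ≤ 2·2.
∫: right-multiply L₀ by Dx.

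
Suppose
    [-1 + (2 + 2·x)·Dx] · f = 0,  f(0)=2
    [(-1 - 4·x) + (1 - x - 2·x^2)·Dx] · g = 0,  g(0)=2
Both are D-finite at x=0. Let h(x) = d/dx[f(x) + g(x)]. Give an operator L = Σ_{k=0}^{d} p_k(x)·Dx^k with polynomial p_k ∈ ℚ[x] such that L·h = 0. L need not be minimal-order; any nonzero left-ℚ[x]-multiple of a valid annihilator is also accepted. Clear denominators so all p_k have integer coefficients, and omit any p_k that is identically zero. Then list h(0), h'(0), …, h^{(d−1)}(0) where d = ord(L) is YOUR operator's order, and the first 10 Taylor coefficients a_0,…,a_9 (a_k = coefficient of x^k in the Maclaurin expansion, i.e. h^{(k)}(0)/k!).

L = (-78 - 288·x - 288·x^2 - 240·x^3) + (-117 - 693·x - 1188·x^2 - 1332·x^3 - 720·x^4)·Dx + (26 + 52·x + 2·x^2 - 208·x^3 - 344·x^4 - 160·x^5)·Dx^2  (order 2).
h: a_k = 3, 23/2, 243/8, 1403/16, 26915/128, 132033/256, 1218791/1024, 5602899/2048, 201136419/32768, 895209605/65536, …
ICs: h(0) = 3, h′(0) = 23/2.

f: a_k = 2, 1, -1/4, 1/8, -5/64, 7/128, -21/512, 33/1024, -429/16384, 715/32768, …
g: a_k = 2, 2, 6, 10, 22, 42, 86, 170, 342, 682, …
Weyl lclm of L_f,L_g ⇒ L₀ (ord ≤ 2).
h₀' ⇒ L via d/dx closure of L₀.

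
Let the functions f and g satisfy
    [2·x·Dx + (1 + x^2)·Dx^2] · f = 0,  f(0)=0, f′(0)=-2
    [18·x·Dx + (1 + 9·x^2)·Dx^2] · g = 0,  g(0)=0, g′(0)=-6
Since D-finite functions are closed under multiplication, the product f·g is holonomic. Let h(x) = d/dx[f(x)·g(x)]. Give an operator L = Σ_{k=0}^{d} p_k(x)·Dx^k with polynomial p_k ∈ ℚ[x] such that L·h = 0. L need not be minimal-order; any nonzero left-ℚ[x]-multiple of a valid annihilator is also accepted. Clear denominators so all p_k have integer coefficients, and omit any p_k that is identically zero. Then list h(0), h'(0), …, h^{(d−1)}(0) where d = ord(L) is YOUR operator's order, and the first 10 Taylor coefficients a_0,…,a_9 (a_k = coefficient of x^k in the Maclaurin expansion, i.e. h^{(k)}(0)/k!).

L = (-216·x - 3600·x^3 - 5184·x^5 + 6480·x^7 + 17496·x^9) + (-40 - 1452·x^2 - 6480·x^4 - 4536·x^6 + 22680·x^8 + 26244·x^10)·Dx + (-80·x - 980·x^3 - 2160·x^5 + 2952·x^7 + 12960·x^9 + 8748·x^11)·Dx^2 + (-1 - 20·x^2 - 109·x^4 + 981·x^8 + 1620·x^10 + 729·x^12)·Dx^3  (order 3).
h: a_k = 0, 24, 0, -160, 0, 6264/5, 0, -74112/7, 0, 9670424/105, …
ICs: h(0) = 0, h′(0) = 24, h′′(0) = 0.

f: a_k = 0, -2, 0, 2/3, 0, -2/5, 0, 2/7, 0, -2/9, …
g: a_k = 0, -6, 0, 18, 0, -486/5, 0, 4374/7, 0, -4374, …
f·g: L₀ = L_f ⊗_s L_g, ord ≤ 2·2.
h₀' ⇒ L via d/dx closure of L₀.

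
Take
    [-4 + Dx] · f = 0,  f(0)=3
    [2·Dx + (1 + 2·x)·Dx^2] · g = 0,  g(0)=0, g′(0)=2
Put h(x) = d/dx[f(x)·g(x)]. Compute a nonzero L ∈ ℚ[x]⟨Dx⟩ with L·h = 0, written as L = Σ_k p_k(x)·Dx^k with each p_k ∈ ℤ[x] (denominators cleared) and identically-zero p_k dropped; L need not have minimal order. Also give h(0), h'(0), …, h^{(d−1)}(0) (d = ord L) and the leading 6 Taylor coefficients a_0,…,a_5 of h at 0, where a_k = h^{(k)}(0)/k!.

f: a_k = 3, 12, 24, 32, 32, 128/5, …
g: a_k = 0, 2, -2, 8/3, -4, 32/5, …
Product ⇒ symmetric product L₀, ord ≤ 2.
Derive L from L₀ (diff closure).
L = (16 + 64·x + 128·x^2) + (-8 - 40·x - 64·x^2)·Dx + (1 + 6·x + 8·x^2)·Dx^2  (order 2).
h: a_k = 6, 36, 96, 144, 176, 128, …
ICs: h(0) = 6, h′(0) = 36.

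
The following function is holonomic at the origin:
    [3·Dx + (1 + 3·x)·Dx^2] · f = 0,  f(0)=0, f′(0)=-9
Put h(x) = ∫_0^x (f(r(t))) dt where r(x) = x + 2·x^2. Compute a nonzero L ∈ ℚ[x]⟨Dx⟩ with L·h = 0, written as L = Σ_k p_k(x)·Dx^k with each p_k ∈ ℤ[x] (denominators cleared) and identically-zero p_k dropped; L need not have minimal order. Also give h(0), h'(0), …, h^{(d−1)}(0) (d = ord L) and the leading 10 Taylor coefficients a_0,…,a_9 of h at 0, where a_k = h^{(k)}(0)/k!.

f: a_k = 0, -9, 27/2, -27, 243/4, -729/5, 729/2, -6561/7, 19683/8, -6561, …
f∘r: x↦r, Dx↦Dx/r' in L_f ⇒ L₀.
h=∫h₀ ⇒ L = L₀·Dx.
L = (-1 + 12·x + 24·x^2)·Dx^2 + (1 + 7·x + 18·x^2 + 24·x^3)·Dx^3  (order 3).
h: a_k = 0, 0, -9/2, -3/2, 27/4, -189/20, 27/10, 297/14, -3159/56, 459/8, …
ICs: h(0) = 0, h′(0) = 0, h′′(0) = -9.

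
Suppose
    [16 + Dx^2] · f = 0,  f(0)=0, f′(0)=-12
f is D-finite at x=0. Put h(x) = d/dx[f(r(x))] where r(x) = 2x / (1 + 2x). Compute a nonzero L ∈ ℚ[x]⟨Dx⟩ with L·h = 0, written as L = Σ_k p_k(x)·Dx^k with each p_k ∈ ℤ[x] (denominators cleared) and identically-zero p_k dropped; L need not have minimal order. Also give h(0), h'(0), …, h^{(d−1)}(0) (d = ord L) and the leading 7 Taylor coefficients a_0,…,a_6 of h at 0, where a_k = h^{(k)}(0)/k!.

f: a_k = 0, -12, 0, 32, 0, -128/5, 0, …
L₀ from L_f via x↦r, Dx↦r'^{-1}Dx.
h=h₀': d/dx-closure on L₀ ⇒ L.
L = (88 + 96·x + 96·x^2) + (12 + 72·x + 144·x^2 + 96·x^3)·Dx + (1 + 8·x + 24·x^2 + 32·x^3 + 16·x^4)·Dx^2  (order 2).
h: a_k = -24, 96, 480, -5376, 24704, -69120, 1260032/15, …
ICs: h(0) = -24, h′(0) = 96.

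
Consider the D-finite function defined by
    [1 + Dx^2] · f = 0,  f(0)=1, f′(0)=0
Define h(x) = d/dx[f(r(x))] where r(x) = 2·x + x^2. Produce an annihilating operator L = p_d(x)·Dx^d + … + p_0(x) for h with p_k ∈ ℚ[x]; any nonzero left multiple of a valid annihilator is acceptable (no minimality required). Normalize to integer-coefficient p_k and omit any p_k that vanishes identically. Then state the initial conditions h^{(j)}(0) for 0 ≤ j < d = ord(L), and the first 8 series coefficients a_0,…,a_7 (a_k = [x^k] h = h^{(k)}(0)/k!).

L = (7 + 16·x + 24·x^2 + 16·x^3 + 4·x^4) + (-3 - 3·x)·Dx + (1 + 2·x + x^2)·Dx^2  (order 2).
h: a_k = 0, -4, -6, 2/3, 20/3, 82/15, 7/15, -719/315, …
ICs: h(0) = 0, h′(0) = -4.

f: a_k = 1, 0, -1/2, 0, 1/24, 0, -1/720, 0, …
Substitute x→r, Dx→(1/r')Dx; clear ⇒ L₀.
h₀' ⇒ L via d/dx closure of L₀.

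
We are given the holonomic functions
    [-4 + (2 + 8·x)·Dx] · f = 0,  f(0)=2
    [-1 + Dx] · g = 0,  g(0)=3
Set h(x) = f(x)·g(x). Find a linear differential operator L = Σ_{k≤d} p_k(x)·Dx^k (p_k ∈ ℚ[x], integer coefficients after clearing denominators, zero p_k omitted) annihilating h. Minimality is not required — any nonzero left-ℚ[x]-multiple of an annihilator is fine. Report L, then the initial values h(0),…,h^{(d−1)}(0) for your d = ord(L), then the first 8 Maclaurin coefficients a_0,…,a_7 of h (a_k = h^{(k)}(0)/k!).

f: a_k = 2, 4, -4, 8, -20, 56, -168, 528, …
g: a_k = 3, 3, 3/2, 1/2, 1/8, 1/40, 1/240, 1/1680, …
h₀=f·g: eliminate ⇒ L₀, order ≤ 1·1.
L = (-3 - 4·x) + (1 + 4·x)·Dx  (order 1).
h: a_k = 6, 18, 3, 19, -159/4, 2371/20, -43487/120, 323377/280, …
ICs: h(0) = 6.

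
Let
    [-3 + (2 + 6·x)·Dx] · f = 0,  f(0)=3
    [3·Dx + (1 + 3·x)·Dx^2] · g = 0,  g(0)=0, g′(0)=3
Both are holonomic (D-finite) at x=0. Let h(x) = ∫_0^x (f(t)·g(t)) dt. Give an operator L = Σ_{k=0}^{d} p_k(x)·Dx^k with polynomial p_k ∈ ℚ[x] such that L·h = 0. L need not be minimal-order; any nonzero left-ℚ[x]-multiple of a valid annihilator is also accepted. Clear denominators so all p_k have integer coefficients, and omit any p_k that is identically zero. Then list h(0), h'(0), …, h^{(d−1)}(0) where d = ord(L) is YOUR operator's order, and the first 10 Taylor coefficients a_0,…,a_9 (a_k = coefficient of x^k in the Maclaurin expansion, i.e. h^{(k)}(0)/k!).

f: a_k = 3, 9/2, -27/8, 81/16, -1215/128, 5103/256, -45927/1024, 216513/2048, -8444007/32768, 42220035/65536, …
g: a_k = 0, 3, -9/2, 9, -81/4, 243/5, -243/2, 2187/7, -6561/8, 2187, …
h₀=f·g: eliminate ⇒ L₀, order ≤ 1·2.
h=∫₀ˣh₀: take L = L₀·Dx.
L = 9·Dx + (4 + 24·x + 36·x^2)·Dx^3  (order 3).
h: a_k = 0, 0, 9/2, 0, -27/32, 81/40, -5751/1280, 22599/2240, -6655041/286720, 1960281/35840, …
ICs: h(0) = 0, h′(0) = 0, h′′(0) = 9.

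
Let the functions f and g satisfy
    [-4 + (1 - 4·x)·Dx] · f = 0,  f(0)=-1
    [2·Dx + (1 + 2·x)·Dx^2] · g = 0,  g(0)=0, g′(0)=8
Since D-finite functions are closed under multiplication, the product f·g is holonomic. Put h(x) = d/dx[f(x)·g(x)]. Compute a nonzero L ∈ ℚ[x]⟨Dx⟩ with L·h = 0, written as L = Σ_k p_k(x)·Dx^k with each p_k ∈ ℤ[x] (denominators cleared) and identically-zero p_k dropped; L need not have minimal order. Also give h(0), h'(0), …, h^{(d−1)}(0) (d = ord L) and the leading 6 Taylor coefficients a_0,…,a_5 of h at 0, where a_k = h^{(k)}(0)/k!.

f: a_k = -1, -4, -16, -64, -256, -1024, …
g: a_k = 0, 8, -8, 32/3, -16, 128/5, …
Sym-product of L_f,L_g gives L₀ (≤ ord 2).
h₀' ⇒ L via d/dx closure of L₀.
L = 32 + (8 + 40·x)·Dx + (-1 + 2·x + 8·x^2)·Dx^2  (order 2).
h: a_k = -8, -48, -320, -4928/3, -25024/3, -198912/5, …
ICs: h(0) = -8, h′(0) = -48.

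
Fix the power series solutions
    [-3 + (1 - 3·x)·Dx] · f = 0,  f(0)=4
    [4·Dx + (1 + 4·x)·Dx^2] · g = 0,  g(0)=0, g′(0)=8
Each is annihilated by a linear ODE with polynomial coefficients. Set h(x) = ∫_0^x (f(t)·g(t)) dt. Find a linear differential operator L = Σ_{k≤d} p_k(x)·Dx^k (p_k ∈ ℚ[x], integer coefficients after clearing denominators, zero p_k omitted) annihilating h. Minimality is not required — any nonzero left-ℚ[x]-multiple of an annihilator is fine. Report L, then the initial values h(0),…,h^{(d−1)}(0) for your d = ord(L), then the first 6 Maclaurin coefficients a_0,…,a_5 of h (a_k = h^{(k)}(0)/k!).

f: a_k = 4, 12, 36, 108, 324, 972, …
g: a_k = 0, 8, -16, 128/3, -128, 2048/5, …
L₀ := L_f ⊗_s L_g (sym. prod.), ord ≤ 2.
∫: right-multiply L₀ by Dx.
L = 12·Dx + (2 + 36·x)·Dx^2 + (-1 - x + 12·x^2)·Dx^3  (order 3).
h: a_k = 0, 0, 16, 32/3, 200/3, 288/5, …
ICs: h(0) = 0, h′(0) = 0, h′′(0) = 32.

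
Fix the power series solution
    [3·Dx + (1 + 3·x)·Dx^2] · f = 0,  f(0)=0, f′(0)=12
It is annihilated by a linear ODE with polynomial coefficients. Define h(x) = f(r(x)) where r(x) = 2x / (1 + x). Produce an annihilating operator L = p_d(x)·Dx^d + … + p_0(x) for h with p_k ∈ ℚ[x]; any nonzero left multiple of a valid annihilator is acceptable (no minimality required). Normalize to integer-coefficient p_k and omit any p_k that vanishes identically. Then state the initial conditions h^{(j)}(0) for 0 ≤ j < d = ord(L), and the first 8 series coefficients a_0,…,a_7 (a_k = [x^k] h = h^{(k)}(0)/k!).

L = (8 + 14·x)·Dx + (1 + 8·x + 7·x^2)·Dx^2  (order 2).
h: a_k = 0, 24, -96, 456, -2400, 67224/5, -78432, 3294168/7, …
ICs: h(0) = 0, h′(0) = 24.

f: a_k = 0, 12, -18, 36, -81, 972/5, -486, 8748/7, …
Change of var in L_f (x↦r) gives L₀.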